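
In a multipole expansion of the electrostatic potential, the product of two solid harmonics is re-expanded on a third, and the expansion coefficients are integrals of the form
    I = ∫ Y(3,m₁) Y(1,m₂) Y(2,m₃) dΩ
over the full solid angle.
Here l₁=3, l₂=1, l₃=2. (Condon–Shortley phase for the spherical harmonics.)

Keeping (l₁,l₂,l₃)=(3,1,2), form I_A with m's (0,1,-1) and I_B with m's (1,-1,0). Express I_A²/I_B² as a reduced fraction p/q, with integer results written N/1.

1/2

Same 3,1,2: normalisation and zero-m 3j drop out of the ratio.
A: Δ: 2! 4! 0! / 7! → 1/105; sum: t=2:+1/12 = 1/12; 3j²(3 1 2; 0 1 -1) = Δ·Π!·Σ² = 1/35  (sign -1)
B: Δ: 2! 4! 0! / 7! → 1/105; sum: t=0:+1/8 = 1/8; 3j²(3 1 2; 1 -1 0) = Δ·Π!·Σ² = 2/35  (sign +1)
I_A²/I_B² = (1/35)/(2/35) = 1/2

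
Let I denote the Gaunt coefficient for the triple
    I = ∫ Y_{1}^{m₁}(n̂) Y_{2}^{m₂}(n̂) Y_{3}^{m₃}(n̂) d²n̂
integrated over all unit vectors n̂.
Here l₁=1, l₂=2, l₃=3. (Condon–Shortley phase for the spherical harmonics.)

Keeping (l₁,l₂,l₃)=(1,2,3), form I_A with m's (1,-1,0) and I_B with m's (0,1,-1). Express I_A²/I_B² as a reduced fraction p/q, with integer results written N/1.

Shared (l₁,l₂,l₃)=(1,2,3): N and (l;000)² cancel in I_A²/I_B².
A: Δ = 0!·2!·4!/7! = 1/105; Racah Σ t=0..0: t=0:+1/12 = 1/12; ⇒ 3j(1 2 3; 1 -1 0)² = 1/35, sgn -1
B: Δ = 0!·2!·4!/7! = 1/105; Racah Σ t=0..0: t=0:+1/6 = 1/6; ⇒ 3j(1 2 3; 0 1 -1)² = 8/105, sgn +1
I_A²/I_B² = (1/35)/(8/105) = 3/8

3/8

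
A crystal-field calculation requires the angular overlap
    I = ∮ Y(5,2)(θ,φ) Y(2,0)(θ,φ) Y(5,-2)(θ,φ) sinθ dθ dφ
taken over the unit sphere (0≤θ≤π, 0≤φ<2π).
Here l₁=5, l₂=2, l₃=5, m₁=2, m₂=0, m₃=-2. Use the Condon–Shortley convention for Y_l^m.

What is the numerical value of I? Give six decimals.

0.097044

m-sum 0 ✓  L=12 even ✓  3≤5≤7 ✓
Π(2lᵢ+1) = 11×5×11 = 605
triangle coeff Δ(5,2,5) = 1/38610
Σ_t [0,2]: t=0:+1/2880 t=1:−1/576 t=2:+1/2880 = -1/960
(3j)²=10/429 [(5 2 5; 0 0 0)], sign=+1
Σ_t [0,2]: t=0:+1/2880 t=1:−1/1440 t=2:+1/20160 = -1/3360
(3j)²=6/715 [(5 2 5; 2 0 -2)], sign=+1
⇒ 4πI² = 20/169
I = (+1)√(20/169/(4π)) = 0.09704356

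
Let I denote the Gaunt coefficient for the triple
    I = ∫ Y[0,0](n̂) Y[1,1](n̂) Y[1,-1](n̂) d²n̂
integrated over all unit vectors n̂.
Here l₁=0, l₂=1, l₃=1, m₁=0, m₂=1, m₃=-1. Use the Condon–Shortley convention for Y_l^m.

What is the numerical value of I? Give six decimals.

-0.282095

Checks pass: Σm=0; 2 even; l₃=1∈[1,1].
(2·0+1)(2·1+1)(2·1+1) = 9
Δ: 0! 0! 2! / 3! → 1/3
sum: t=0:+1/1 = 1/1
3j²(0 1 1; 0 0 0) = Δ·Π!·Σ² = 1/3  (sign -1)
sum: t=0:+1/2 = 1/2
3j²(0 1 1; 0 1 -1) = Δ·Π!·Σ² = 1/3  (sign +1)
combine: 4πI² = 9·1/3·1/3 = 1/1
take √, sign -1: I = -0.28209479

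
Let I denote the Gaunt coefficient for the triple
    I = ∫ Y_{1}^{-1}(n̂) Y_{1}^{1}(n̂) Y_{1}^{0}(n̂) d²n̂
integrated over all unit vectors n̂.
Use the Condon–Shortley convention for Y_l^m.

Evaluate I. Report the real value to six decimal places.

0.000000

L=3 odd ⇒ parity kills the (l;000) factor ⇒ I = 0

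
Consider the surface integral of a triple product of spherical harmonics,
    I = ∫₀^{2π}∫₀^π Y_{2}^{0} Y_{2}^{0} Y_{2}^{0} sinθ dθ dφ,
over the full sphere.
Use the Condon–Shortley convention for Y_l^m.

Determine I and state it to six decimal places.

Rules hold: Σm=0, L=6 even, 0≤2≤4.
N = 5·5·5 = 125
Δ = 2!·2!·2!/7! = 1/630
Racah Σ t=0..2: t=0:+1/8 t=1:−1/1 t=2:+1/8 = -3/4
⇒ 3j(2 2 2; 0 0 0)² = 2/35, sgn -1
(m-triple is (0,0,0) — same symbol as above.)
4πI² = N·(3j₀)²·(3jₘ)² = 20/49
I = +1·√(0.408163/4π) = 0.18022375

0.180224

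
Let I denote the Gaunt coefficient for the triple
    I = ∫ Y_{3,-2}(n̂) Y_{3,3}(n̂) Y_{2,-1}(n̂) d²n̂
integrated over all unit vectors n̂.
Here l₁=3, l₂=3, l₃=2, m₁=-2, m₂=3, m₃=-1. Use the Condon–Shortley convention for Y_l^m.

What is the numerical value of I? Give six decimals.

Checks pass: Σm=0; 8 even; l₃=2∈[0,6].
(2·3+1)(2·3+1)(2·2+1) = 245
Δ: 4! 2! 2! / 9! → 1/3780
sum: t=1:−1/24 t=2:+1/4 t=3:−1/24 = 1/6
3j²(3 3 2; 0 0 0) = Δ·Π!·Σ² = 4/105  (sign +1)
sum: t=4:+1/48 = 1/48
3j²(3 3 2; -2 3 -1) = Δ·Π!·Σ² = 5/84  (sign -1)
combine: 4πI² = 245·4/105·5/84 = 5/9
take √, sign -1: I = -0.21026104

-0.210261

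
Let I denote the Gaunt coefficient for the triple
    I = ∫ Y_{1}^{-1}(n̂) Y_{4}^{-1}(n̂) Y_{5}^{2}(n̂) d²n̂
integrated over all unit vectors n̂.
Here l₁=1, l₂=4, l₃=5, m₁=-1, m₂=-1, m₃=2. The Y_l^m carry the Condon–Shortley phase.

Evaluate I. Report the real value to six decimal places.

m-sum 0 ✓  L=10 even ✓  3≤5≤5 ✓
Π(2lᵢ+1) = 3×9×11 = 297
triangle coeff Δ(1,4,5) = 1/495
Σ_t [0,0]: t=0:+1/576 = 1/576
(3j)²=5/99 [(1 4 5; 0 0 0)], sign=-1
Σ_t [0,0]: t=0:+1/1440 = 1/1440
(3j)²=7/165 [(1 4 5; -1 -1 2)], sign=-1
⇒ 4πI² = 7/11
I = (+1)√(7/11/(4π)) = 0.22503380

0.225034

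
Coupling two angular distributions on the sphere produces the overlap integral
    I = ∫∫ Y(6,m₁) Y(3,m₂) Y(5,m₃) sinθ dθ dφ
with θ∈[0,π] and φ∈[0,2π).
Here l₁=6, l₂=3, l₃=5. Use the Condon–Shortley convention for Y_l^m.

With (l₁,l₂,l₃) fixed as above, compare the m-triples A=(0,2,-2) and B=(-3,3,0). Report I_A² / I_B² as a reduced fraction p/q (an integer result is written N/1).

l's match ⇒ only the (l;m) 3-j factors differ between A and B.
A: triangle coeff Δ(6,3,5) = 1/675675; Σ_t [3,4]: t=3:−1/8640 t=4:+1/34560 = -1/11520; (3j)²=3/143 [(6 3 5; 0 2 -2)], sign=+1
B: triangle coeff Δ(6,3,5) = 1/675675; Σ_t [4,4]: t=4:+1/34560 = 1/34560; (3j)²=4/143 [(6 3 5; -3 3 0)], sign=-1
I_A²/I_B² = (3/143)/(4/143) = 3/4

3/4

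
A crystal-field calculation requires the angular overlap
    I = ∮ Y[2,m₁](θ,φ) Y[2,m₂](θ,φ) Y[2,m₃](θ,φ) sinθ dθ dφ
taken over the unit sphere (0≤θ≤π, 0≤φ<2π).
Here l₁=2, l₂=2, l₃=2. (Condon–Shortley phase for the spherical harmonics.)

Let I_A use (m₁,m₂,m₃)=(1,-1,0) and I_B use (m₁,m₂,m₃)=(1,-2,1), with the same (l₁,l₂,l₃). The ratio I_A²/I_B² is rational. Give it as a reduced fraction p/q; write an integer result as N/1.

Same 2,2,2: normalisation and zero-m 3j drop out of the ratio.
A: Δ: 2! 2! 2! / 7! → 1/630; sum: t=0:+1/2 t=1:−1/4 = 1/4; 3j²(2 2 2; 1 -1 0) = Δ·Π!·Σ² = 1/70  (sign +1)
B: Δ: 2! 2! 2! / 7! → 1/630; sum: t=0:+1/4 = 1/4; 3j²(2 2 2; 1 -2 1) = Δ·Π!·Σ² = 3/35  (sign -1)
I_A²/I_B² = (1/70)/(3/35) = 1/6

1/6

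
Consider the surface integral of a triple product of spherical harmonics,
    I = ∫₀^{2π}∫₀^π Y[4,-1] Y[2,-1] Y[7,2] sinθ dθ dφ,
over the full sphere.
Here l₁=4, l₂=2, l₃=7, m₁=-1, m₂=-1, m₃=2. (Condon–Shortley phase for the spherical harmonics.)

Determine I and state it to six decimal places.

triangle: need 2≤l₃≤6, have 7; I=0

0.000000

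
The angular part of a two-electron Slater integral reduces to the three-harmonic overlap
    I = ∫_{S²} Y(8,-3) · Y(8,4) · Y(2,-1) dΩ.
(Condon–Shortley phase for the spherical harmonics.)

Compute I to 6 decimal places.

0.146979

Rules hold: Σm=0, L=18 even, 0≤2≤16.
N = 17·17·5 = 1445
Δ = 14!·2!·2!/19! = 1/348840
Racah Σ t=6..8: t=6:+1/116121600 t=7:−1/25401600 t=8:+1/116121600 = -1/45158400
⇒ 3j(8 8 2; 0 0 0)² = 24/1615, sgn -1
Racah Σ t=10..11: t=10:+1/174182400 t=11:−1/479001600 = 1/273715200
⇒ 3j(8 8 2; -3 4 -1)² = 49/3876, sgn -1
4πI² = N·(3j₀)²·(3jₘ)² = 98/361
I = +1·√(0.271468/4π) = 0.14697873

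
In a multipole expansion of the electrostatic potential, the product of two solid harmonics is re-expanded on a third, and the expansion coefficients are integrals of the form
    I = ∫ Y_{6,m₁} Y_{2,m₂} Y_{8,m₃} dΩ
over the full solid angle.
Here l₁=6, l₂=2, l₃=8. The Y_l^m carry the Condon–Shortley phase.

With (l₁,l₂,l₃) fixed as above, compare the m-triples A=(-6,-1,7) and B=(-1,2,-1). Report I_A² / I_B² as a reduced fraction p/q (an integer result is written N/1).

l's match ⇒ only the (l;m) 3-j factors differ between A and B.
A: triangle coeff Δ(6,2,8) = 1/30940; Σ_t [0,0]: t=0:+1/2874009600 = 1/2874009600; (3j)²=1/68 [(6 2 8; -6 -1 7)], sign=-1
B: triangle coeff Δ(6,2,8) = 1/30940; Σ_t [0,0]: t=0:+1/14515200 = 1/14515200; (3j)²=9/2210 [(6 2 8; -1 2 -1)], sign=-1
I_A²/I_B² = (1/68)/(9/2210) = 65/18

65/18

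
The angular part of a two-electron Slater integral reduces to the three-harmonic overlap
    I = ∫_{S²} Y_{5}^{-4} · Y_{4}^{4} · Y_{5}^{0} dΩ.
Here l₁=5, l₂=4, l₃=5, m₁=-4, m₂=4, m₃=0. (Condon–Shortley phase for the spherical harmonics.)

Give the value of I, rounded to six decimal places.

Rules hold: Σm=0, L=14 even, 1≤5≤9.
N = 11·9·11 = 1089
Δ = 4!·6!·4!/15! = 1/3153150
Racah Σ t=0..4: t=0:+1/69120 t=1:−1/1728 t=2:+1/576 t=3:−1/1728 t=4:+1/69120 = 7/11520
⇒ 3j(5 4 5; 0 0 0)² = 2/143, sgn -1
Racah Σ t=4..4: t=4:+1/69120 = 1/69120
⇒ 3j(5 4 5; -4 4 0)² = 2/143, sgn -1
4πI² = N·(3j₀)²·(3jₘ)² = 36/169
I = +1·√(0.213018/4π) = 0.13019760

0.130198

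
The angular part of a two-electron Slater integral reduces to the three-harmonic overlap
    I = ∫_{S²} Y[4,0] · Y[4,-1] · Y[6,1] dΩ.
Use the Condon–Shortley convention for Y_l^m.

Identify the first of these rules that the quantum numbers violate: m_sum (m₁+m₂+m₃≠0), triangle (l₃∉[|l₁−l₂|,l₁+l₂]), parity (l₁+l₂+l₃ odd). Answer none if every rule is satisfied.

azimuthal sum: 0 − 1 + 1 = 0  ✓
0 ≤ 6 ≤ 8 (triangle on l)  ✓
L = 4 + 4 + 6 = 14 (even)  ✓

none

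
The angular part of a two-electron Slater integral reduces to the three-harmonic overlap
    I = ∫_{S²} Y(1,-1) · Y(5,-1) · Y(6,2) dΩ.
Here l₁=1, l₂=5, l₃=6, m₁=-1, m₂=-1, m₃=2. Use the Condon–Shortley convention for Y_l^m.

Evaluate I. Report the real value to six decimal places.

0.216205

m-sum 0 ✓  L=12 even ✓  4≤6≤6 ✓
Π(2lᵢ+1) = 3×11×13 = 429
triangle coeff Δ(1,5,6) = 1/858
Σ_t [0,0]: t=0:+1/14400 = 1/14400
(3j)²=6/143 [(1 5 6; 0 0 0)], sign=+1
Σ_t [0,0]: t=0:+1/34560 = 1/34560
(3j)²=14/429 [(1 5 6; -1 -1 2)], sign=+1
⇒ 4πI² = 84/143
I = (+1)√(84/143/(4π)) = 0.21620548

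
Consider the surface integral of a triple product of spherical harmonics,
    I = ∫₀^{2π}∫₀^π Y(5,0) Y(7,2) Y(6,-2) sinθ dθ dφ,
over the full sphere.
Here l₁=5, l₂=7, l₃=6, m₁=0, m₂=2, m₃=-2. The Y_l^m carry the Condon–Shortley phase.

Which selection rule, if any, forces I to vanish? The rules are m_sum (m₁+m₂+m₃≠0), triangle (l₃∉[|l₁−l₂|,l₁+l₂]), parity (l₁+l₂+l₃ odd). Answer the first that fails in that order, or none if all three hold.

none

m₁+m₂+m₃ = 0 + 2 − 2 = 0  ✓
triangle: |5−7|=2 ≤ l₃=6 ≤ 5+7=12  ✓
parity: l₁+l₂+l₃ = 18 is even  ✓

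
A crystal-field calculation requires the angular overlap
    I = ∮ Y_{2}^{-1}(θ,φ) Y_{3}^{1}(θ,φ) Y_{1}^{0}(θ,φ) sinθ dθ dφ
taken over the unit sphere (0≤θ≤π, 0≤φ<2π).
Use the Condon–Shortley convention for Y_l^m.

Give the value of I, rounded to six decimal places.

Checks pass: Σm=0; 6 even; l₃=1∈[1,5].
(2·2+1)(2·3+1)(2·1+1) = 105
Δ: 4! 0! 2! / 7! → 1/105
sum: t=2:+1/4 = 1/4
3j²(2 3 1; 0 0 0) = Δ·Π!·Σ² = 3/35  (sign -1)
sum: t=3:−1/6 = -1/6
3j²(2 3 1; -1 1 0) = Δ·Π!·Σ² = 8/105  (sign +1)
combine: 4πI² = 105·3/35·8/105 = 24/35
take √, sign -1: I = -0.23359668

-0.233597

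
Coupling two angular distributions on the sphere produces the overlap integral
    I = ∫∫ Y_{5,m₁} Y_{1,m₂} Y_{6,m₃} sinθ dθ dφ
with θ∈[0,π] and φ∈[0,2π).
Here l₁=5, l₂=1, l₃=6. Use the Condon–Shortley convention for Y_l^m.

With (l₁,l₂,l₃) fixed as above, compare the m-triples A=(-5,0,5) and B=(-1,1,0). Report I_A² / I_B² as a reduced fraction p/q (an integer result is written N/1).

11/15

Same 5,1,6: normalisation and zero-m 3j drop out of the ratio.
A: Δ: 0! 10! 2! / 13! → 1/858; sum: t=0:+1/3628800 = 1/3628800; 3j²(5 1 6; -5 0 5) = Δ·Π!·Σ² = 1/78  (sign -1)
B: Δ: 0! 10! 2! / 13! → 1/858; sum: t=0:+1/34560 = 1/34560; 3j²(5 1 6; -1 1 0) = Δ·Π!·Σ² = 5/286  (sign +1)
I_A²/I_B² = (1/78)/(5/286) = 11/15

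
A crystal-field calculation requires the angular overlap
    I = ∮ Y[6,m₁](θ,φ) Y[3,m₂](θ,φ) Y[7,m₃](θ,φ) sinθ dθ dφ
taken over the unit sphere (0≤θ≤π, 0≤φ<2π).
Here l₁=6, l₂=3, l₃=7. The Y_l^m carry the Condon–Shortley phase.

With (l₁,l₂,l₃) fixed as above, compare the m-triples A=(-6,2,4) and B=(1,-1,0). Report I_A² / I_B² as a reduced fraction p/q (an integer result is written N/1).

l's match ⇒ only the (l;m) 3-j factors differ between A and B.
A: triangle coeff Δ(6,3,7) = 1/2042040; Σ_t [2,2]: t=2:+1/43545600 = 1/43545600; (3j)²=11/3094 [(6 3 7; -6 2 4)], sign=-1
B: triangle coeff Δ(6,3,7) = 1/2042040; Σ_t [0,2]: t=0:+1/115200 t=1:−1/103680 t=2:+1/1451520 = -1/3628800; (3j)²=1/36465 [(6 3 7; 1 -1 0)], sign=+1
I_A²/I_B² = (11/3094)/(1/36465) = 1815/14

1815/14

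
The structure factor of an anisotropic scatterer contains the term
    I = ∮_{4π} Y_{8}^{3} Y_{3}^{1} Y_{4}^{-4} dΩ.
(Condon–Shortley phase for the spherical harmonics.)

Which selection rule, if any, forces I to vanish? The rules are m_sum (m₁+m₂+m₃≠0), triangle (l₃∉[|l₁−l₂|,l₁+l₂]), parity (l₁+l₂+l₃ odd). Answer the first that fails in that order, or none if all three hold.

Σmᵢ = 0  ✓
l₃∈[|l₁−l₂|,l₁+l₂]=[5,11], have l₃=4  ✗
Σlᵢ = 15 ⇒ odd

triangle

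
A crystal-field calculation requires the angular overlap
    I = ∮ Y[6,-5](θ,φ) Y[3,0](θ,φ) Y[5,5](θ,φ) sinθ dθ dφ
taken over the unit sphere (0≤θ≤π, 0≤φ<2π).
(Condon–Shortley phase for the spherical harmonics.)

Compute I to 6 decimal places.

0.207001

m-sum 0 ✓  L=14 even ✓  3≤5≤9 ✓
Π(2lᵢ+1) = 13×7×11 = 1001
triangle coeff Δ(6,3,5) = 1/675675
Σ_t [1,3]: t=1:−1/8640 t=2:+1/2304 t=3:−1/8640 = 7/34560
(3j)²=7/429 [(6 3 5; 0 0 0)], sign=-1
Σ_t [3,3]: t=3:−1/483840 = -1/483840
(3j)²=3/91 [(6 3 5; -5 0 5)], sign=-1
⇒ 4πI² = 7/13
I = (+1)√(7/13/(4π)) = 0.20700098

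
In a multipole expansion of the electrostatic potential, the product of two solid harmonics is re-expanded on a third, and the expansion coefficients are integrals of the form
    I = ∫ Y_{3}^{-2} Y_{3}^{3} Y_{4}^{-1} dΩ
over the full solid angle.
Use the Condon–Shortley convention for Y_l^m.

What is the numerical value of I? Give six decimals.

Rules hold: Σm=0, L=10 even, 0≤4≤6.
N = 7·7·9 = 441
Δ = 2!·4!·4!/11! = 1/34650
Racah Σ t=0..2: t=0:+1/72 t=1:−1/16 t=2:+1/72 = -5/144
⇒ 3j(3 3 4; 0 0 0)² = 2/77, sgn -1
Racah Σ t=2..2: t=2:+1/288 = 1/288
⇒ 3j(3 3 4; -2 3 -1)² = 5/231, sgn -1
4πI² = N·(3j₀)²·(3jₘ)² = 30/121
I = +1·√(0.247934/4π) = 0.14046335

0.140463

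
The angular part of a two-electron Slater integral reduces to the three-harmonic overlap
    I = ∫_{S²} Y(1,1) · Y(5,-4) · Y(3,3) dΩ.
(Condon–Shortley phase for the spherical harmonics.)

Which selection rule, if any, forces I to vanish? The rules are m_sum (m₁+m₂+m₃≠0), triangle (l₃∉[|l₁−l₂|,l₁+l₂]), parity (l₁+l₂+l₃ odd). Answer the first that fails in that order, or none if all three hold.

Σmᵢ = 0  ✓
l₃∈[|l₁−l₂|,l₁+l₂]=[4,6], have l₃=3  ✗
Σlᵢ = 9 ⇒ odd

triangle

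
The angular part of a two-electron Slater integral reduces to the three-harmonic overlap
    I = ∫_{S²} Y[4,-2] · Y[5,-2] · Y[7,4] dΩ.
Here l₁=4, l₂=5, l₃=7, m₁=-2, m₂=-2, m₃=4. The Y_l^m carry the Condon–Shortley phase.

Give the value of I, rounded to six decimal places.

0.139828

m-sum 0 ✓  L=16 even ✓  1≤7≤9 ✓
Π(2lᵢ+1) = 9×11×15 = 1485
triangle coeff Δ(4,5,7) = 1/6126120
Σ_t [0,2]: t=0:+1/69120 t=1:−1/20736 t=2:+1/69120 = -1/51840
(3j)²=280/21879 [(4 5 7; 0 0 0)], sign=+1
Σ_t [0,2]: t=0:+1/1036800 t=1:−1/172800 t=2:+1/483840 = -1/362880
(3j)²=20/1547 [(4 5 7; -2 -2 4)], sign=+1
⇒ 4πI² = 12000/48841
I = (+1)√(12000/48841/(4π)) = 0.13982777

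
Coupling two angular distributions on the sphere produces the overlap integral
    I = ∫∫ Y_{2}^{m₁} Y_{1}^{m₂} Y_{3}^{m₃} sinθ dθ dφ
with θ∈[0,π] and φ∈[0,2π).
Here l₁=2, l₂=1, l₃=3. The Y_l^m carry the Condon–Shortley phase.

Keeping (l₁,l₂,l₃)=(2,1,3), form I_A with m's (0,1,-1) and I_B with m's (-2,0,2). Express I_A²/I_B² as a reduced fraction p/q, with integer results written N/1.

Same 2,1,3: normalisation and zero-m 3j drop out of the ratio.
A: Δ: 0! 4! 2! / 7! → 1/105; sum: t=0:+1/8 = 1/8; 3j²(2 1 3; 0 1 -1) = Δ·Π!·Σ² = 2/35  (sign +1)
B: Δ: 0! 4! 2! / 7! → 1/105; sum: t=0:+1/24 = 1/24; 3j²(2 1 3; -2 0 2) = Δ·Π!·Σ² = 1/21  (sign -1)
I_A²/I_B² = (2/35)/(1/21) = 6/5

6/5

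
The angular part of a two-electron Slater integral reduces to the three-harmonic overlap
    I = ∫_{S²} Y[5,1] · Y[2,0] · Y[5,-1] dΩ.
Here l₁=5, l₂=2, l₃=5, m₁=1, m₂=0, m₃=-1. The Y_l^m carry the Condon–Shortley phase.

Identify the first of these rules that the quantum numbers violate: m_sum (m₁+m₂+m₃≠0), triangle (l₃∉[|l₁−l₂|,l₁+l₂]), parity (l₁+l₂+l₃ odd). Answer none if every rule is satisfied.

azimuthal sum: 1 + 0 − 1 = 0  ✓
3 ≤ 5 ≤ 7 (triangle on l)  ✓
L = 5 + 2 + 5 = 12 (even)  ✓

none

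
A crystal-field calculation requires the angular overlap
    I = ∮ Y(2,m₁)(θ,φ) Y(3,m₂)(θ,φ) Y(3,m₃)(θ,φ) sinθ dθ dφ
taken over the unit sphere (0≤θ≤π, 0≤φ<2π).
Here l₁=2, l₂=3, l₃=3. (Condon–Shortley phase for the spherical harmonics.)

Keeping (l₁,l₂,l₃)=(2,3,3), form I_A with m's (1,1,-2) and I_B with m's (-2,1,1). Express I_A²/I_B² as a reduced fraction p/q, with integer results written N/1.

l's match ⇒ only the (l;m) 3-j factors differ between A and B.
A: triangle coeff Δ(2,3,3) = 1/3780; Σ_t [0,1]: t=0:+1/48 t=1:−1/12 = -1/16; (3j)²=1/28 [(2 3 3; 1 1 -2)], sign=+1
B: triangle coeff Δ(2,3,3) = 1/3780; Σ_t [2,2]: t=2:+1/16 = 1/16; (3j)²=2/35 [(2 3 3; -2 1 1)], sign=+1
I_A²/I_B² = (1/28)/(2/35) = 5/8

5/8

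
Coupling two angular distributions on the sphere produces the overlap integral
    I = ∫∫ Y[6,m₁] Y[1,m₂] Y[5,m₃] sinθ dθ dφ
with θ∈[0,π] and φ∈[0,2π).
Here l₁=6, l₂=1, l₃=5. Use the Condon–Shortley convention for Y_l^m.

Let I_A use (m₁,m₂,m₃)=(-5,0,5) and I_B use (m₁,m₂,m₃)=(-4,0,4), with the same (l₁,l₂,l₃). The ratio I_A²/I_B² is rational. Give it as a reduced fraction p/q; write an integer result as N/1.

l's match ⇒ only the (l;m) 3-j factors differ between A and B.
A: triangle coeff Δ(6,1,5) = 1/858; Σ_t [1,1]: t=1:−1/3628800 = -1/3628800; (3j)²=1/78 [(6 1 5; -5 0 5)], sign=-1
B: triangle coeff Δ(6,1,5) = 1/858; Σ_t [1,1]: t=1:−1/362880 = -1/362880; (3j)²=10/429 [(6 1 5; -4 0 4)], sign=+1
I_A²/I_B² = (1/78)/(10/429) = 11/20

11/20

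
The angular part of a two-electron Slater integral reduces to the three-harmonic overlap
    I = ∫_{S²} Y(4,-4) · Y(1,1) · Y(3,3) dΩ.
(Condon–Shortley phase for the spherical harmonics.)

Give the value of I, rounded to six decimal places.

Checks pass: Σm=0; 8 even; l₃=3∈[3,5].
(2·4+1)(2·1+1)(2·3+1) = 189
Δ: 2! 6! 0! / 9! → 1/252
sum: t=1:−1/36 = -1/36
3j²(4 1 3; 0 0 0) = Δ·Π!·Σ² = 4/63  (sign +1)
sum: t=2:+1/1440 = 1/1440
3j²(4 1 3; -4 1 3) = Δ·Π!·Σ² = 1/9  (sign +1)
combine: 4πI² = 189·4/63·1/9 = 4/3
take √, sign +1: I = 0.32573501

0.325735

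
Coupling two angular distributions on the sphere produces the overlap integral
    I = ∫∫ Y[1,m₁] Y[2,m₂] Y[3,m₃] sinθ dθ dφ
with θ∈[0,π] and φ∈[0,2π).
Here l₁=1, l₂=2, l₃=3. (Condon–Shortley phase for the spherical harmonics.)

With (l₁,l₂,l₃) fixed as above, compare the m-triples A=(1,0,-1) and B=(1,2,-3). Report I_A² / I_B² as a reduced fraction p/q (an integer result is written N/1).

2/5

Shared (l₁,l₂,l₃)=(1,2,3): N and (l;000)² cancel in I_A²/I_B².
A: Δ = 0!·2!·4!/7! = 1/105; Racah Σ t=0..0: t=0:+1/8 = 1/8; ⇒ 3j(1 2 3; 1 0 -1)² = 2/35, sgn +1
B: Δ = 0!·2!·4!/7! = 1/105; Racah Σ t=0..0: t=0:+1/48 = 1/48; ⇒ 3j(1 2 3; 1 2 -3)² = 1/7, sgn +1
I_A²/I_B² = (2/35)/(1/7) = 2/5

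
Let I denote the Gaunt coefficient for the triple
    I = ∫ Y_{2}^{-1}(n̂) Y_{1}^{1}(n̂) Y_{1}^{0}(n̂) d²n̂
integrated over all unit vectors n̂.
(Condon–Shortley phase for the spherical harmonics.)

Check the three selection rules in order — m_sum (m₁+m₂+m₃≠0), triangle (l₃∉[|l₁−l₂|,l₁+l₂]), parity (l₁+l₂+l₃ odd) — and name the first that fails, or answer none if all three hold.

none

azimuthal sum: -1 + 1 + 0 = 0  ✓
1 ≤ 1 ≤ 3 (triangle on l)  ✓
L = 2 + 1 + 1 = 4 (even)  ✓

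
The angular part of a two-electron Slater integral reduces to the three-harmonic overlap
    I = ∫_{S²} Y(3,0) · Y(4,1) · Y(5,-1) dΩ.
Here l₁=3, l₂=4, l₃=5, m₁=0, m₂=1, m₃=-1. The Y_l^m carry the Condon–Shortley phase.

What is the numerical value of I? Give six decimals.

m-sum 0 ✓  L=12 even ✓  1≤5≤7 ✓
Π(2lᵢ+1) = 7×9×11 = 693
triangle coeff Δ(3,4,5) = 1/180180
Σ_t [0,2]: t=0:+1/576 t=1:−1/144 t=2:+1/576 = -1/288
(3j)²=20/1001 [(3 4 5; 0 0 0)], sign=+1
Σ_t [0,2]: t=0:+1/1440 t=1:−1/192 t=2:+1/432 = -19/8640
(3j)²=361/30030 [(3 4 5; 0 1 -1)], sign=-1
⇒ 4πI² = 2166/13013
I = (-1)√(2166/13013/(4π)) = -0.11508947

-0.115089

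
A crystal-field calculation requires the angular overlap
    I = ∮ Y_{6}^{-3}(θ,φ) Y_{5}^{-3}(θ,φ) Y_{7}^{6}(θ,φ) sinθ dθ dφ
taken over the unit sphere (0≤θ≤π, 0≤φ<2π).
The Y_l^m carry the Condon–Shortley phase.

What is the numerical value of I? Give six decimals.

0.107391

Checks pass: Σm=0; 18 even; l₃=7∈[1,11].
(2·6+1)(2·5+1)(2·7+1) = 2145
Δ: 4! 8! 6! / 19! → 1/174594420
sum: t=0:+1/4147200 t=1:−1/207360 t=2:+1/82944 t=3:−1/207360 t=4:+1/4147200 = 1/345600
3j²(6 5 7; 0 0 0) = Δ·Π!·Σ² = 420/46189  (sign -1)
sum: t=1:−1/29030400 t=2:+1/14515200 = 1/29030400
3j²(6 5 7; -3 -3 6) = Δ·Π!·Σ² = 12/1615  (sign -1)
combine: 4πI² = 2145·420/46189·12/1615 = 15120/104329
take √, sign +1: I = 0.10739114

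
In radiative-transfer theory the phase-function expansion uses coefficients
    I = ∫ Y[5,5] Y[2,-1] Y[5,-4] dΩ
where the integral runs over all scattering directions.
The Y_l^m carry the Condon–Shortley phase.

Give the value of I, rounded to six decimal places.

Rules hold: Σm=0, L=12 even, 3≤5≤7.
N = 11·5·11 = 605
Δ = 2!·8!·2!/13! = 1/38610
Racah Σ t=0..2: t=0:+1/2880 t=1:−1/576 t=2:+1/2880 = -1/960
⇒ 3j(5 2 5; 0 0 0)² = 10/429, sgn +1
Racah Σ t=0..0: t=0:+1/80640 = 1/80640
⇒ 3j(5 2 5; 5 -1 -4)² = 9/286, sgn -1
4πI² = N·(3j₀)²·(3jₘ)² = 75/169
I = -1·√(0.443787/4π) = -0.18792404

-0.187924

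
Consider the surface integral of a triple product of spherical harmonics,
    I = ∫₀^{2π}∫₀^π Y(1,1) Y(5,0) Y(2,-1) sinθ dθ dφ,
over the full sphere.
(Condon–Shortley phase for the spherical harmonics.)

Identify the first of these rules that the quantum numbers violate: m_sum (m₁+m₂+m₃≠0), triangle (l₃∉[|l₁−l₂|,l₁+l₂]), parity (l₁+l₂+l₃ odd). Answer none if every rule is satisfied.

azimuthal sum: 1 + 0 − 1 = 0  ✓
4 ≤ 2 ≤ 6 (triangle on l)  ✗
L = 1 + 5 + 2 = 8 (even)

triangle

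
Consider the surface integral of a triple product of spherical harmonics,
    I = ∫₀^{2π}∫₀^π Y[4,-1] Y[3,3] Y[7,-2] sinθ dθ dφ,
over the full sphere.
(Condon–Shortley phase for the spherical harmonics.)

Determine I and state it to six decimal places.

Checks pass: Σm=0; 14 even; l₃=7∈[1,7].
(2·4+1)(2·3+1)(2·7+1) = 945
Δ: 0! 8! 6! / 15! → 1/45045
sum: t=0:+1/20736 = 1/20736
3j²(4 3 7; 0 0 0) = Δ·Π!·Σ² = 35/1287  (sign -1)
sum: t=0:+1/518400 = 1/518400
3j²(4 3 7; -1 3 -2) = Δ·Π!·Σ² = 4/2145  (sign -1)
combine: 4πI² = 945·35/1287·4/2145 = 980/20449
take √, sign +1: I = 0.06175499

0.061755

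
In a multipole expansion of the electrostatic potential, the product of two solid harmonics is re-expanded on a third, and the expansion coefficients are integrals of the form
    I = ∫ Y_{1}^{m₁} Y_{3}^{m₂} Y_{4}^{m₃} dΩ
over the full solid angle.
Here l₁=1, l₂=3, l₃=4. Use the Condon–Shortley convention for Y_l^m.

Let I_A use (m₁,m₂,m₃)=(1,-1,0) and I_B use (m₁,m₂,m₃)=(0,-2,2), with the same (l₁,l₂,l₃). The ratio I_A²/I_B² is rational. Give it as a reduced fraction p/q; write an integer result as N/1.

1/2

Same 1,3,4: normalisation and zero-m 3j drop out of the ratio.
A: Δ: 0! 2! 6! / 9! → 1/252; sum: t=0:+1/96 = 1/96; 3j²(1 3 4; 1 -1 0) = Δ·Π!·Σ² = 1/42  (sign +1)
B: Δ: 0! 2! 6! / 9! → 1/252; sum: t=0:+1/120 = 1/120; 3j²(1 3 4; 0 -2 2) = Δ·Π!·Σ² = 1/21  (sign +1)
I_A²/I_B² = (1/42)/(1/21) = 1/2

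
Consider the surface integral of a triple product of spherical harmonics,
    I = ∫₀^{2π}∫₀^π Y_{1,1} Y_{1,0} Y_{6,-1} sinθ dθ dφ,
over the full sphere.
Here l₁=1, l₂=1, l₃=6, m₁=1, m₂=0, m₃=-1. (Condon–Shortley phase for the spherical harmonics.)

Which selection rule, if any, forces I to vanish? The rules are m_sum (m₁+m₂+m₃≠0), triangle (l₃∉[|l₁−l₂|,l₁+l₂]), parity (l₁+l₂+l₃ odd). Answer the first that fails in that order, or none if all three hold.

triangle

Σmᵢ = 0  ✓
l₃∈[|l₁−l₂|,l₁+l₂]=[0,2], have l₃=6  ✗
Σlᵢ = 8 ⇒ even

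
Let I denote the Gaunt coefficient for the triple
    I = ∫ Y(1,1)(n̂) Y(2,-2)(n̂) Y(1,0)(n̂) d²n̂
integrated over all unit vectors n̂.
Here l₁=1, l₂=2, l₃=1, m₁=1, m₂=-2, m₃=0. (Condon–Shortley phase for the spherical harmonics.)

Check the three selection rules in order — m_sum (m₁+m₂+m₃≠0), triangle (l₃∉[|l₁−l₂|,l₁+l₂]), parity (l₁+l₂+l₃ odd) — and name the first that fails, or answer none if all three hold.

azimuthal sum: 1 − 2 + 0 = -1  ✗
1 ≤ 1 ≤ 3 (triangle on l)
L = 1 + 2 + 1 = 4 (even)

m_sum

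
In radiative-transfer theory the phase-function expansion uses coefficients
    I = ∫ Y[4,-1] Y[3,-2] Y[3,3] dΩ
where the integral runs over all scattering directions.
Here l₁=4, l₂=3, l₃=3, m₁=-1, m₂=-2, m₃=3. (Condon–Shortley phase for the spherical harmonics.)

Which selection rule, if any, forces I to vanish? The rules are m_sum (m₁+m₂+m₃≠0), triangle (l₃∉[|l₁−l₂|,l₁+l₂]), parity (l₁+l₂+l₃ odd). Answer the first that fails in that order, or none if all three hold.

none

Σmᵢ = 0  ✓
l₃∈[|l₁−l₂|,l₁+l₂]=[1,7], have l₃=3  ✓
Σlᵢ = 10 ⇒ even  ✓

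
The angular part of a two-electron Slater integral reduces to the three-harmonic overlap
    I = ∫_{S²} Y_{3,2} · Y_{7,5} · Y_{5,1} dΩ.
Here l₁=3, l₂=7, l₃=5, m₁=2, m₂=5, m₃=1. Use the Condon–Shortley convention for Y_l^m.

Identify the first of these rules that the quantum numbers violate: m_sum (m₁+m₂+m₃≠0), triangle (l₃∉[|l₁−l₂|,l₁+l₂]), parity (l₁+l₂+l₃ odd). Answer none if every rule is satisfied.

azimuthal sum: 2 + 5 + 1 = 8  ✗
4 ≤ 5 ≤ 10 (triangle on l)
L = 3 + 7 + 5 = 15 (odd)

m_sum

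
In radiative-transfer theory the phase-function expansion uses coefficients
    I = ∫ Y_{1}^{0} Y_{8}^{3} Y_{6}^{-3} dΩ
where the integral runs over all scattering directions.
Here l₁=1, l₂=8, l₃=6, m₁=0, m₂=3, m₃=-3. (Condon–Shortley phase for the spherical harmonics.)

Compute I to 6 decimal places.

0.000000

triangle: need 7≤l₃≤9, have 6; I=0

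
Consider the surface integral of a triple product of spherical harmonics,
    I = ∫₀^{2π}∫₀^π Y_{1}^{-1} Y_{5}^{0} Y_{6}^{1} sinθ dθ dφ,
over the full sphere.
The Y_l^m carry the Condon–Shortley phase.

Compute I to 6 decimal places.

Rules hold: Σm=0, L=12 even, 4≤6≤6.
N = 3·11·13 = 429
Δ = 0!·2!·10!/13! = 1/858
Racah Σ t=0..0: t=0:+1/14400 = 1/14400
⇒ 3j(1 5 6; 0 0 0)² = 6/143, sgn +1
Racah Σ t=0..0: t=0:+1/28800 = 1/28800
⇒ 3j(1 5 6; -1 0 1)² = 7/286, sgn -1
4πI² = N·(3j₀)²·(3jₘ)² = 63/143
I = -1·√(0.440559/4π) = -0.18723944

-0.187239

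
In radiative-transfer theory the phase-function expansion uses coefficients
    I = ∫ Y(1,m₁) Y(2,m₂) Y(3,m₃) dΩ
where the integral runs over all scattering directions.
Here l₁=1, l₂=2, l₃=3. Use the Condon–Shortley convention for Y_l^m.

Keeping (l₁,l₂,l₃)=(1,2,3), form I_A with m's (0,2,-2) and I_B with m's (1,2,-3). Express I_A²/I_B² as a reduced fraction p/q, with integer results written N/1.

1/3

Same 1,2,3: normalisation and zero-m 3j drop out of the ratio.
A: Δ: 0! 2! 4! / 7! → 1/105; sum: t=0:+1/24 = 1/24; 3j²(1 2 3; 0 2 -2) = Δ·Π!·Σ² = 1/21  (sign -1)
B: Δ: 0! 2! 4! / 7! → 1/105; sum: t=0:+1/48 = 1/48; 3j²(1 2 3; 1 2 -3) = Δ·Π!·Σ² = 1/7  (sign +1)
I_A²/I_B² = (1/21)/(1/7) = 1/3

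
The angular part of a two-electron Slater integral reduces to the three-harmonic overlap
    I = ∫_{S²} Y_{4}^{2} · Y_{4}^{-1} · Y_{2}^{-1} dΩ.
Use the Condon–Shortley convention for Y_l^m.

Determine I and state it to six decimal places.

m-sum 0 ✓  L=10 even ✓  0≤2≤8 ✓
Π(2lᵢ+1) = 9×9×5 = 405
triangle coeff Δ(4,4,2) = 1/13860
Σ_t [2,4]: t=2:+1/192 t=3:−1/36 t=4:+1/192 = -5/288
(3j)²=20/693 [(4 4 2; 0 0 0)], sign=-1
Σ_t [1,2]: t=1:−1/240 t=2:+1/96 = 1/160
(3j)²=27/1540 [(4 4 2; 2 -1 -1)], sign=-1
⇒ 4πI² = 1215/5929
I = (+1)√(1215/5929/(4π)) = 0.12770047

0.127700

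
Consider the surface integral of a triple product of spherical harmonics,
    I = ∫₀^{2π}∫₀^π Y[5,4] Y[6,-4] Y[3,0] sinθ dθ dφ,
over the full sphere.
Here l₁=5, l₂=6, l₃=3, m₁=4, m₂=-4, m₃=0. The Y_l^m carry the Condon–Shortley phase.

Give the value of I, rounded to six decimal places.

-0.139560

Checks pass: Σm=0; 14 even; l₃=3∈[1,11].
(2·5+1)(2·6+1)(2·3+1) = 1001
Δ: 8! 2! 4! / 15! → 1/675675
sum: t=3:−1/8640 t=4:+1/2304 t=5:−1/8640 = 7/34560
3j²(5 6 3; 0 0 0) = Δ·Π!·Σ² = 7/429  (sign -1)
sum: t=0:+1/161280 t=1:−1/60480 = -1/96768
3j²(5 6 3; 4 -4 0) = Δ·Π!·Σ² = 15/1001  (sign +1)
combine: 4πI² = 1001·7/429·15/1001 = 35/143
take √, sign -1: I = -0.13956004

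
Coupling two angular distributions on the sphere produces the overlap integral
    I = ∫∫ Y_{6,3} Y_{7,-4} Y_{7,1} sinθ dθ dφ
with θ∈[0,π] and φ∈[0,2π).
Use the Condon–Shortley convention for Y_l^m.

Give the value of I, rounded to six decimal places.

-0.108019

m-sum 0 ✓  L=20 even ✓  1≤7≤13 ✓
Π(2lᵢ+1) = 13×15×15 = 2925
triangle coeff Δ(6,7,7) = 1/2444321880
Σ_t [0,6]: t=0:+1/2612736000 t=1:−1/20736000 t=2:+1/1658880 t=3:−1/746496 t=4:+1/1658880 t=5:−1/20736000 t=6:+1/2612736000 = -1/4354560
(3j)²=1000/138567 [(6 7 7; 0 0 0)], sign=+1
Σ_t [0,3]: t=0:+1/18662400 t=1:−1/8294400 t=2:+1/29030400 t=3:−1/1045094400 = -1/29859840
(3j)²=175/25194 [(6 7 7; 3 -4 1)], sign=-1
⇒ 4πI² = 2187500/14919047
I = (-1)√(2187500/14919047/(4π)) = -0.10801860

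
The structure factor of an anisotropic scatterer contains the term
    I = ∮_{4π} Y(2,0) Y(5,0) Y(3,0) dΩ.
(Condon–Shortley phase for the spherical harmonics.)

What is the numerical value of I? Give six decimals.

Rules hold: Σm=0, L=10 even, 3≤3≤7.
N = 5·11·7 = 385
Δ = 4!·0!·6!/11! = 1/2310
Racah Σ t=2..2: t=2:+1/144 = 1/144
⇒ 3j(2 5 3; 0 0 0)² = 10/231, sgn -1
(m-triple is (0,0,0) — same symbol as above.)
4πI² = N·(3j₀)²·(3jₘ)² = 500/693
I = +1·√(0.721501/4π) = 0.23961470

0.239615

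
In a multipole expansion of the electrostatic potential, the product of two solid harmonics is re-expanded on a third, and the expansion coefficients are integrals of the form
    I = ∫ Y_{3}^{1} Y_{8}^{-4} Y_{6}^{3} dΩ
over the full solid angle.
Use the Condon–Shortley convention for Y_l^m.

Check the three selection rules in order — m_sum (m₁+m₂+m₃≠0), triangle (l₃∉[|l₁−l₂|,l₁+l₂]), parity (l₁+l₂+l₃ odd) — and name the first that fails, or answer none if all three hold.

parity

m₁+m₂+m₃ = 1 − 4 + 3 = 0  ✓
triangle: |3−8|=5 ≤ l₃=6 ≤ 3+8=11  ✓
parity: l₁+l₂+l₃ = 17 is odd  ✗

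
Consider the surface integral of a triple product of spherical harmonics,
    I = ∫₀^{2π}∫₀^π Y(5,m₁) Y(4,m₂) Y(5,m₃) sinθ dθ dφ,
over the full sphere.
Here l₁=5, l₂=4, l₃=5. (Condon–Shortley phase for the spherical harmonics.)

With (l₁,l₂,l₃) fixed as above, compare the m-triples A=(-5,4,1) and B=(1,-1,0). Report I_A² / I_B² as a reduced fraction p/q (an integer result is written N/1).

Same 5,4,5: normalisation and zero-m 3j drop out of the ratio.
A: Δ: 4! 6! 4! / 15! → 1/3153150; sum: t=4:+1/414720 = 1/414720; 3j²(5 4 5; -5 4 1) = Δ·Π!·Σ² = 2/429  (sign +1)
B: Δ: 4! 6! 4! / 15! → 1/3153150; sum: t=0:+1/6912 t=1:−1/864 t=2:+1/1152 t=3:−1/17280 = -7/34560; 3j²(5 4 5; 1 -1 0) = Δ·Π!·Σ² = 1/429  (sign +1)
I_A²/I_B² = (2/429)/(1/429) = 2/1

2/1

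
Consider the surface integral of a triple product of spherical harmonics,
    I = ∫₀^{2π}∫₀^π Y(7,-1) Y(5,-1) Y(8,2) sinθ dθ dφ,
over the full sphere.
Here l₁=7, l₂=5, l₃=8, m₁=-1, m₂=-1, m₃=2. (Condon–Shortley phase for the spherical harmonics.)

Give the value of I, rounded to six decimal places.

m-sum 0 ✓  L=20 even ✓  2≤8≤12 ✓
Π(2lᵢ+1) = 15×11×17 = 2805
triangle coeff Δ(7,5,8) = 1/814773960
Σ_t [0,4]: t=0:+1/87091200 t=1:−1/4976640 t=2:+1/2073600 t=3:−1/4976640 t=4:+1/87091200 = 1/9676800
(3j)²=360/46189 [(7 5 8; 0 0 0)], sign=+1
Σ_t [0,4]: t=0:+1/92897280 t=1:−1/6531840 t=2:+1/3317760 t=3:−1/10368000 t=4:+1/298598400 = 197/2985984000
(3j)²=38809/5542680 [(7 5 8; -1 -1 2)], sign=+1
⇒ 4πI² = 1746405/11408683
I = (+1)√(1746405/11408683/(4π)) = 0.11036968

0.110370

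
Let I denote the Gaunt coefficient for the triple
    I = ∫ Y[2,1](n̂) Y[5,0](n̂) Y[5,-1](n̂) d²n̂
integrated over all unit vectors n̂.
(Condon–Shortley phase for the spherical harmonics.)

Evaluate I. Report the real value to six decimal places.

Rules hold: Σm=0, L=12 even, 3≤5≤7.
N = 5·11·11 = 605
Δ = 2!·2!·8!/13! = 1/38610
Racah Σ t=0..2: t=0:+1/2880 t=1:−1/576 t=2:+1/2880 = -1/960
⇒ 3j(2 5 5; 0 0 0)² = 10/429, sgn +1
Racah Σ t=0..1: t=0:+1/1440 t=1:−1/1152 = -1/5760
⇒ 3j(2 5 5; 1 0 -1)² = 1/858, sgn -1
4πI² = N·(3j₀)²·(3jₘ)² = 25/1521
I = -1·√(0.0164366/4π) = -0.03616600

-0.036166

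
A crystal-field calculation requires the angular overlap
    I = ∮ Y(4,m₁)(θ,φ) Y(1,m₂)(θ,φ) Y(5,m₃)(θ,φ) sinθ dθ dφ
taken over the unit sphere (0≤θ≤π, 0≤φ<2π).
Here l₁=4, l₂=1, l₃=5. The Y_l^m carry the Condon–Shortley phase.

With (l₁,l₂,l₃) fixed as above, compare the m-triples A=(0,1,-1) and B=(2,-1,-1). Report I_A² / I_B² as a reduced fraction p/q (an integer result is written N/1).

5/2

Shared (l₁,l₂,l₃)=(4,1,5): N and (l;000)² cancel in I_A²/I_B².
A: Δ = 0!·8!·2!/11! = 1/495; Racah Σ t=0..0: t=0:+1/1152 = 1/1152; ⇒ 3j(4 1 5; 0 1 -1)² = 1/33, sgn +1
B: Δ = 0!·8!·2!/11! = 1/495; Racah Σ t=0..0: t=0:+1/2880 = 1/2880; ⇒ 3j(4 1 5; 2 -1 -1)² = 2/165, sgn +1
I_A²/I_B² = (1/33)/(2/165) = 5/2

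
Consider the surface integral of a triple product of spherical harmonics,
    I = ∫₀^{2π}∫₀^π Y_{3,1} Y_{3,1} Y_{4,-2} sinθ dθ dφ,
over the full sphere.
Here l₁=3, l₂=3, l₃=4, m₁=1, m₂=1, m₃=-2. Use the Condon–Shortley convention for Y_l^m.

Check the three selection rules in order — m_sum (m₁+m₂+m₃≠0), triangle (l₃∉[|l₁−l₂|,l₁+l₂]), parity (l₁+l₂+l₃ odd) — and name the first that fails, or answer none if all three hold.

none

Σmᵢ = 0  ✓
l₃∈[|l₁−l₂|,l₁+l₂]=[0,6], have l₃=4  ✓
Σlᵢ = 10 ⇒ even  ✓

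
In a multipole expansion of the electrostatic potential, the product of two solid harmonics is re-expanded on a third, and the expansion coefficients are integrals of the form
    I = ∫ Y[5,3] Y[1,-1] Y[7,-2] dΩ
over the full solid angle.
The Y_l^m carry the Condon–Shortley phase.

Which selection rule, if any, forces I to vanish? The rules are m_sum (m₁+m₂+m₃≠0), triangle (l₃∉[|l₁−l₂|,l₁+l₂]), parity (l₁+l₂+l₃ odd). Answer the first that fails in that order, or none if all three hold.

triangle

m₁+m₂+m₃ = 3 − 1 − 2 = 0  ✓
triangle: |5−1|=4 ≤ l₃=7 ≤ 5+1=6  ✗
parity: l₁+l₂+l₃ = 13 is odd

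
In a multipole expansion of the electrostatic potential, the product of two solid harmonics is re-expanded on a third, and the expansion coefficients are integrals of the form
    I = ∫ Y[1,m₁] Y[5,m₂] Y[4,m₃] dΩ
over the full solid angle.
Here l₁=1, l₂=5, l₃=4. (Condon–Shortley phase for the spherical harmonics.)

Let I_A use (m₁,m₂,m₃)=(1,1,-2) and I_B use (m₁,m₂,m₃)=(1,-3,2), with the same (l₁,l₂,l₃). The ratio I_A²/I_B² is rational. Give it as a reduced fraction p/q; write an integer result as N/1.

l's match ⇒ only the (l;m) 3-j factors differ between A and B.
A: triangle coeff Δ(1,5,4) = 1/495; Σ_t [0,0]: t=0:+1/2880 = 1/2880; (3j)²=2/165 [(1 5 4; 1 1 -2)], sign=+1
B: triangle coeff Δ(1,5,4) = 1/495; Σ_t [0,0]: t=0:+1/2880 = 1/2880; (3j)²=28/495 [(1 5 4; 1 -3 2)], sign=+1
I_A²/I_B² = (2/165)/(28/495) = 3/14

3/14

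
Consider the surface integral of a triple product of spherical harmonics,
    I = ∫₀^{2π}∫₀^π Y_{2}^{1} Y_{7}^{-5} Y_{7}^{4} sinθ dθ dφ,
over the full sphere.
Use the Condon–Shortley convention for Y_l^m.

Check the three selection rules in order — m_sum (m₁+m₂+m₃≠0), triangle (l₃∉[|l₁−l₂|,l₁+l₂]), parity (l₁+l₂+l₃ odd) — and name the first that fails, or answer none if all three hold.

azimuthal sum: 1 − 5 + 4 = 0  ✓
5 ≤ 7 ≤ 9 (triangle on l)  ✓
L = 2 + 7 + 7 = 16 (even)  ✓

none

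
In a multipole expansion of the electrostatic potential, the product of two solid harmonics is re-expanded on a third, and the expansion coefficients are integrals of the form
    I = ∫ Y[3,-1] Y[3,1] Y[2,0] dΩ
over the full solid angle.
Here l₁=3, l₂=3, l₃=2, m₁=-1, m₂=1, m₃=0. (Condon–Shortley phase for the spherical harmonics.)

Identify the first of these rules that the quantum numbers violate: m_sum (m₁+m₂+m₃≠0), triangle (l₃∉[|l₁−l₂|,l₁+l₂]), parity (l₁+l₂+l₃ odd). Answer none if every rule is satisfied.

none

m₁+m₂+m₃ = -1 + 1 + 0 = 0  ✓
triangle: |3−3|=0 ≤ l₃=2 ≤ 3+3=6  ✓
parity: l₁+l₂+l₃ = 8 is even  ✓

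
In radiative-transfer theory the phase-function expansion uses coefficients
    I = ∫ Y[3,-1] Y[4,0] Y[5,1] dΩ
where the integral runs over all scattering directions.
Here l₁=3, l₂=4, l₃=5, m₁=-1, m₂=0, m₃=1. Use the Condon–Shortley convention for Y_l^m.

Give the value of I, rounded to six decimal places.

-0.086020

m-sum 0 ✓  L=12 even ✓  1≤5≤7 ✓
Π(2lᵢ+1) = 7×9×11 = 693
triangle coeff Δ(3,4,5) = 1/180180
Σ_t [0,2]: t=0:+1/576 t=1:−1/144 t=2:+1/576 = -1/288
(3j)²=20/1001 [(3 4 5; 0 0 0)], sign=+1
Σ_t [0,2]: t=0:+1/2304 t=1:−1/216 t=2:+1/384 = -11/6912
(3j)²=11/1638 [(3 4 5; -1 0 1)], sign=-1
⇒ 4πI² = 110/1183
I = (-1)√(110/1183/(4π)) = -0.08601992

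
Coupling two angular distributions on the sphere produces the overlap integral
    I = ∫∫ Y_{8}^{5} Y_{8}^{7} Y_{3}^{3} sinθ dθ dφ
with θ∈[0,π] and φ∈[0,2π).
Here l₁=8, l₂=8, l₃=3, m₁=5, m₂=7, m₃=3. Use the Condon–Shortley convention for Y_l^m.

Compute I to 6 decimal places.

0.000000

Σmᵢ = 15 ≠ 0, so the φ-integral vanishes; I = 0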